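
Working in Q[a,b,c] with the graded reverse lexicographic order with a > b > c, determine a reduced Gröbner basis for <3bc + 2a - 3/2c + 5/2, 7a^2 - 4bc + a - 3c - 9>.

G = {a^2 + 11/21a - 5/7c - 17/21, bc + 2/3a - 1/2c + 5/6}

f_1 = 3bc + 2a - 3/2c + 5/2, LT = bc.
f_2 = 7a^2 - 4bc + a - 3c - 9, LT = a^2.

The S-polynomials (S(f_1,f_2)) all reduce to 0 modulo the current basis, so we have a Gröbner basis.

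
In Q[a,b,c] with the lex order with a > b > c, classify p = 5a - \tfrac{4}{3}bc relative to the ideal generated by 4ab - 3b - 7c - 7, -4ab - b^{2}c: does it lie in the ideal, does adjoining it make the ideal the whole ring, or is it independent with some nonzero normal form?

First compute the reduced Gröbner basis of I by Buchberger's algorithm.
f_1 = 4ab - 3b - 7c - 7, LT = ab.
f_2 = -4ab - b^{2}c, LT = ab.

S(f_1,f_2): lcm = ab. S = -\tfrac{1}{4}b^{2}c - \tfrac{3}{4}b - \tfrac{7}{4}c - \tfrac{7}{4}.
  reduce S modulo (f_1, f_2):
  remainder -\tfrac{1}{4}b^{2}c - \tfrac{3}{4}b - \tfrac{7}{4}c - \tfrac{7}{4} ≠ 0; add h_3 = -\tfrac{1}{4}b^{2}c - \tfrac{3}{4}b - \tfrac{7}{4}c - \tfrac{7}{4} to the basis.

S(f_1,h_3): lcm = ab^{2}c. S = -3ab - 7ac - 7a - \tfrac{3}{4}b^{2}c - \tfrac{7}{4}bc^{2} - \tfrac{7}{4}bc.
  reduce S modulo (f_1, f_2, h_3):
  remainder -7ac - 7a - \tfrac{7}{4}bc^{2} - \tfrac{7}{4}bc ≠ 0; add h_4 = -7ac - 7a - \tfrac{7}{4}bc^{2} - \tfrac{7}{4}bc to the basis.

The other S-polynomials (S(f_2,h_3), S(f_1,h_4), S(f_2,h_4), S(h_3,h_4)) all reduce to 0 modulo the current basis, so we have a Gröbner basis.
Inter-reduce: drop elements whose leading term is divisible by another's, tail-reduce, and make monic.
Reduced Gröbner basis: {ab - \tfrac{3}{4}b - \tfrac{7}{4}c - \tfrac{7}{4}, ac + a + \tfrac{1}{4}bc^{2} + \tfrac{1}{4}bc, b^{2}c + 3b + 7c + 7}.
Label its elements g_1 = ab - \tfrac{3}{4}b - \tfrac{7}{4}c - \tfrac{7}{4}, g_2 = ac + a + \tfrac{1}{4}bc^{2} + \tfrac{1}{4}bc, g_3 = b^{2}c + 3b + 7c + 7.

Reduce p = 5a - \tfrac{4}{3}bc modulo G:
  leading term a: no divisor's leading term divides it; move 5a to the remainder.
  leading term bc: no divisor's leading term divides it; move -\tfrac{4}{3}bc to the remainder.
  normal form = 5a - \tfrac{4}{3}bc.
The normal form is nonzero, so p ∉ I. Since p minus its normal form lies in I, I + (p) = I + (r) where r = 5a - \tfrac{4}{3}bc; decide whether this ideal is the whole ring.
Run Buchberger on G together with r (pairs among the g_i already reduce to 0 since G is a Gröbner basis):
g_1 = ab - \tfrac{3}{4}b - \tfrac{7}{4}c - \tfrac{7}{4}, LT = ab.
g_2 = ac + a + \tfrac{1}{4}bc^{2} + \tfrac{1}{4}bc, LT = ac.
g_3 = b^{2}c + 3b + 7c + 7, LT = b^{2}c.
r = 5a - \tfrac{4}{3}bc, LT = a.

S(g_1,r): lcm = ab. S = \tfrac{4}{15}b^{2}c - \tfrac{3}{4}b - \tfrac{7}{4}c - \tfrac{7}{4}.
  reduce S modulo (g_1, g_2, g_3, r):
  remainder -\tfrac{31}{20}b - \tfrac{217}{60}c - \tfrac{217}{60} ≠ 0; add m_5 = -\tfrac{31}{20}b - \tfrac{217}{60}c - \tfrac{217}{60} to the basis.

S(g_2,r): lcm = ac. S = a + \tfrac{31}{60}bc^{2} + \tfrac{1}{4}bc.
  reduce S modulo (g_1, g_2, g_3, r, m_5):
  remainder -\tfrac{217}{180}c^{3} - \tfrac{217}{90}c^{2} - \tfrac{217}{180}c ≠ 0; add m_6 = -\tfrac{217}{180}c^{3} - \tfrac{217}{90}c^{2} - \tfrac{217}{180}c to the basis.

The other S-polynomials (S(g_1,g_2), S(g_1,g_3), S(g_2,g_3), S(g_3,r), S(g_1,m_5), S(g_2,m_5), S(g_3,m_5), S(r,m_5), S(g_1,m_6), S(g_2,m_6), S(g_3,m_6), S(r,m_6), S(m_5,m_6)) all reduce to 0 modulo the current basis, so we have a Gröbner basis.
Inter-reduce: drop elements whose leading term is divisible by another's, tail-reduce, and make monic.
Reduced Gröbner basis: {a + \tfrac{28}{45}c^{2} + \tfrac{28}{45}c, b + \tfrac{7}{3}c + \tfrac{7}{3}, c^{3} + 2c^{2} + c}.
The reduced Gröbner basis of I + (p) is {a + \tfrac{28}{45}c^{2} + \tfrac{28}{45}c, b + \tfrac{7}{3}c + \tfrac{7}{3}, c^{3} + 2c^{2} + c} ≠ {1}, a proper ideal, so the enlarged system stays consistent: p is independent of I, with normal form 5a - \tfrac{4}{3}bc.

5a - \tfrac{4}{3}bc is independent of I; its normal form modulo I is 5a - \tfrac{4}{3}bc.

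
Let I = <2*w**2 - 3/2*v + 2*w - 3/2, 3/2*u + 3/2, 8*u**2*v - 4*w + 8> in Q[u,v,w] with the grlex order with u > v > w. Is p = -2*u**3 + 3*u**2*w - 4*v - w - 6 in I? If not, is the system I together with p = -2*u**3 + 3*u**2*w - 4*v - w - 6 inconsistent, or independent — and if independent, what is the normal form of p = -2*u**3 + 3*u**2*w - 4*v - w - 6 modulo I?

-2*u**3 + 3*u**2*w - 4*v - w - 6 lies in I (it reduces to 0).

First compute the reduced Gröbner basis of I by Buchberger's algorithm.
f_1 = 2*w**2 - 3/2*v + 2*w - 3/2, LT = w**2.
f_2 = 3/2*u + 3/2, LT = u.
f_3 = 8*u**2*v - 4*w + 8, LT = u**2*v.

S(f_2,f_3): lcm = u**2*v. S = u*v + 1/2*w - 1.
  leading term u*v: subtract (2/3*v)·f_2 from u*v + 1/2*w - 1 → -v + 1/2*w - 1
  leading term v: no divisor's leading term divides it; move -v to the remainder.
  leading term w: no divisor's leading term divides it; move 1/2*w to the remainder.
  leading term 1: no divisor's leading term divides it; move -1 to the remainder.
  remainder -v + 1/2*w - 1 ≠ 0; add h_4 = -v + 1/2*w - 1 to the basis.

The other S-polynomials (S(f_1,f_2), S(f_1,f_3), S(f_1,h_4), S(f_2,h_4), S(f_3,h_4)) all reduce to 0 modulo the current basis, so we have a Gröbner basis.
Inter-reduce: drop elements whose leading term is divisible by another's, tail-reduce, and make monic.
Reduced Gröbner basis: {w**2 + 5/8*w, u + 1, v - 1/2*w + 1}.
Label its elements g_1 = w**2 + 5/8*w, g_2 = u + 1, g_3 = v - 1/2*w + 1.

Reduce p = -2*u**3 + 3*u**2*w - 4*v - w - 6 modulo G:
  leading term u**3: subtract (-2*u**2)·g_2 from -2*u**3 + 3*u**2*w - 4*v - w - 6 → 3*u**2*w + 2*u**2 - 4*v - w - 6
  leading term u**2*w: subtract (3*u*w)·g_2 from 3*u**2*w + 2*u**2 - 4*v - w - 6 → 2*u**2 - 3*u*w - 4*v - w - 6
  leading term u**2: subtract (2*u)·g_2 from 2*u**2 - 3*u*w - 4*v - w - 6 → -3*u*w - 2*u - 4*v - w - 6
  leading term u*w: subtract (-3*w)·g_2 from -3*u*w - 2*u - 4*v - w - 6 → -2*u - 4*v + 2*w - 6
  leading term u: subtract (-2)·g_2 from -2*u - 4*v + 2*w - 6 → -4*v + 2*w - 4
  leading term v: subtract (-4)·g_3 from -4*v + 2*w - 4 → 0
  normal form = 0.
Since the normal form is 0, p ∈ I.

Ideal membership is decidable via reduction modulo a Gröbner basis.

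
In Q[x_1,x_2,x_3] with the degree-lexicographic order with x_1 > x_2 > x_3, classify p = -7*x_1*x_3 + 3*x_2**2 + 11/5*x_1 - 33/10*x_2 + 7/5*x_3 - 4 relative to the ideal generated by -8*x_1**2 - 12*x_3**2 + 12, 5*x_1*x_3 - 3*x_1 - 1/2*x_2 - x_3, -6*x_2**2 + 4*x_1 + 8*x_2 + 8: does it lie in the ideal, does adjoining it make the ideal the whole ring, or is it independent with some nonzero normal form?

First compute the reduced Gröbner basis of I by Buchberger's algorithm.
f_1 = -8*x_1**2 - 12*x_3**2 + 12, LT = x_1**2.
f_2 = 5*x_1*x_3 - 3*x_1 - 1/2*x_2 - x_3, LT = x_1*x_3.
f_3 = -6*x_2**2 + 4*x_1 + 8*x_2 + 8, LT = x_2**2.

S(f_1,f_2): lcm = x_1**2*x_3. S = 3/2*x_3**3 + 3/5*x_1**2 + 1/10*x_1*x_2 + 1/5*x_1*x_3 - 3/2*x_3.
  leading term x_3**3: no divisor's leading term divides it; move 3/2*x_3**3 to the remainder.
  leading term x_1**2: subtract (-3/40)·f_1 from 3/5*x_1**2 + 1/10*x_1*x_2 + 1/5*x_1*x_3 - 3/2*x_3 → 1/10*x_1*x_2 + 1/5*x_1*x_3 - 9/10*x_3**2 - 3/2*x_3 + 9/10
  leading term x_1*x_2: no divisor's leading term divides it; move 1/10*x_1*x_2 to the remainder.
  leading term x_1*x_3: subtract (1/25)·f_2 from 1/5*x_1*x_3 - 9/10*x_3**2 - 3/2*x_3 + 9/10 → -9/10*x_3**2 + 3/25*x_1 + 1/50*x_2 - 73/50*x_3 + 9/10
  leading term x_3**2: no divisor's leading term divides it; move -9/10*x_3**2 to the remainder.
  leading term x_1: no divisor's leading term divides it; move 3/25*x_1 to the remainder.
  leading term x_2: no divisor's leading term divides it; move 1/50*x_2 to the remainder.
  leading term x_3: no divisor's leading term divides it; move -73/50*x_3 to the remainder.
  leading term 1: no divisor's leading term divides it; move 9/10 to the remainder.
  remainder 3/2*x_3**3 + 1/10*x_1*x_2 - 9/10*x_3**2 + 3/25*x_1 + 1/50*x_2 - 73/50*x_3 + 9/10 ≠ 0; add h_4 = 3/2*x_3**3 + 1/10*x_1*x_2 - 9/10*x_3**2 + 3/25*x_1 + 1/50*x_2 - 73/50*x_3 + 9/10 to the basis.

The other S-polynomials (S(f_1,f_3), S(f_2,f_3), S(f_1,h_4), S(f_2,h_4), S(f_3,h_4)) all reduce to 0 modulo the current basis, so we have a Gröbner basis.
Inter-reduce: drop elements whose leading term is divisible by another's, tail-reduce, and make monic.
Reduced Gröbner basis: {x_3**3 + 1/15*x_1*x_2 - 3/5*x_3**2 + 2/25*x_1 + 1/75*x_2 - 73/75*x_3 + 3/5, x_1**2 + 3/2*x_3**2 - 3/2, x_1*x_3 - 3/5*x_1 - 1/10*x_2 - 1/5*x_3, x_2**2 - 2/3*x_1 - 4/3*x_2 - 4/3}.
Label its elements g_1 = x_3**3 + 1/15*x_1*x_2 - 3/5*x_3**2 + 2/25*x_1 + 1/75*x_2 - 73/75*x_3 + 3/5, g_2 = x_1**2 + 3/2*x_3**2 - 3/2, g_3 = x_1*x_3 - 3/5*x_1 - 1/10*x_2 - 1/5*x_3, g_4 = x_2**2 - 2/3*x_1 - 4/3*x_2 - 4/3.

Reduce p = -7*x_1*x_3 + 3*x_2**2 + 11/5*x_1 - 33/10*x_2 + 7/5*x_3 - 4 modulo G:
  leading term x_1*x_3: subtract (-7)·g_3 from -7*x_1*x_3 + 3*x_2**2 + 11/5*x_1 - 33/10*x_2 + 7/5*x_3 - 4 → 3*x_2**2 - 2*x_1 - 4*x_2 - 4
  leading term x_2**2: subtract (3)·g_4 from 3*x_2**2 - 2*x_1 - 4*x_2 - 4 → 0
  normal form = 0.
Since the normal form is 0, p ∈ I.

The remainder on division by a Gröbner basis is unique — it is the normal form.

-7*x_1*x_3 + 3*x_2**2 + 11/5*x_1 - 33/10*x_2 + 7/5*x_3 - 4 lies in I (it reduces to 0).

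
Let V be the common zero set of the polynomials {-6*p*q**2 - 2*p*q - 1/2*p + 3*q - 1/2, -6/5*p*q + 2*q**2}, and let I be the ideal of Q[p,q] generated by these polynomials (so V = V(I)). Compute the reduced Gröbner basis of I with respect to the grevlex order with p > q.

G = {q**3 + 1/3*q**2 + 1/20*p - 3/10*q + 1/20, p**2 - 25/9*q**2 + p - 5/3*q, p*q - 5/3*q**2}

The reduced Gröbner basis is the canonical form of the ideal for this ordering.

f_1 = -6*p*q**2 - 2*p*q - 1/2*p + 3*q - 1/2, LT = p*q**2.
f_2 = -6/5*p*q + 2*q**2, LT = p*q.

S(f_1,f_2): lcm = p*q**2. S = 5/3*q**3 + 1/3*p*q + 1/12*p - 1/2*q + 1/12.
  leading term q**3: no divisor's leading term divides it; move 5/3*q**3 to the remainder.
  leading term p*q: subtract (-5/18)·f_2 from 1/3*p*q + 1/12*p - 1/2*q + 1/12 → 5/9*q**2 + 1/12*p - 1/2*q + 1/12
  leading term q**2: no divisor's leading term divides it; move 5/9*q**2 to the remainder.
  leading term p: no divisor's leading term divides it; move 1/12*p to the remainder.
  leading term q: no divisor's leading term divides it; move -1/2*q to the remainder.
  leading term 1: no divisor's leading term divides it; move 1/12 to the remainder.
  remainder 5/3*q**3 + 5/9*q**2 + 1/12*p - 1/2*q + 1/12 ≠ 0; add g_3 = 5/3*q**3 + 5/9*q**2 + 1/12*p - 1/2*q + 1/12 to the basis.

S(f_1,g_3): lcm = p*q**3. S = -1/20*p**2 + 23/60*p*q - 1/2*q**2 - 1/20*p + 1/12*q.
  leading term p**2: no divisor's leading term divides it; move -1/20*p**2 to the remainder.
  leading term p*q: subtract (-23/72)·f_2 from 23/60*p*q - 1/2*q**2 - 1/20*p + 1/12*q → 5/36*q**2 - 1/20*p + 1/12*q
  leading term q**2: no divisor's leading term divides it; move 5/36*q**2 to the remainder.
  leading term p: no divisor's leading term divides it; move -1/20*p to the remainder.
  leading term q: no divisor's leading term divides it; move 1/12*q to the remainder.
  remainder -1/20*p**2 + 5/36*q**2 - 1/20*p + 1/12*q ≠ 0; add g_4 = -1/20*p**2 + 5/36*q**2 - 1/20*p + 1/12*q to the basis.

The other S-polynomials (S(f_2,g_3), S(f_1,g_4), S(f_2,g_4), S(g_3,g_4)) all reduce to 0 modulo the current basis, so we have a Gröbner basis.
Inter-reduce: drop elements whose leading term is divisible by another's, tail-reduce, and make monic.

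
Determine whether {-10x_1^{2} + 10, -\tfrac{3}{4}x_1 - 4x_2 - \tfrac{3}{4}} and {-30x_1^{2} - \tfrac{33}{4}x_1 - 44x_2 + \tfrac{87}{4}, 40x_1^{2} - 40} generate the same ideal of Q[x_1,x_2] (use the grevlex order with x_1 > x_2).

For a fixed monomial order, each ideal has a unique reduced Gröbner basis; comparing bases decides equality.
Buchberger on the first generating set:
f_1 = -10x_1^{2} + 10, LT = x_1^{2}.
f_2 = -\tfrac{3}{4}x_1 - 4x_2 - \tfrac{3}{4}, LT = x_1.

S(f_1,f_2): lcm = x_1^{2}. S = -\tfrac{16}{3}x_1x_2 - x_1 - 1.
  leading term x_1x_2: subtract (\tfrac{64}{9}x_2)·f_2 from -\tfrac{16}{3}x_1x_2 - x_1 - 1 → \tfrac{256}{9}x_2^{2} - x_1 + \tfrac{16}{3}x_2 - 1
  leading term x_2^{2}: no divisor's leading term divides it; move \tfrac{256}{9}x_2^{2} to the remainder.
  leading term x_1: subtract (\tfrac{4}{3})·f_2 from -x_1 + \tfrac{16}{3}x_2 - 1 → \tfrac{32}{3}x_2
  leading term x_2: no divisor's leading term divides it; move \tfrac{32}{3}x_2 to the remainder.
  remainder \tfrac{256}{9}x_2^{2} + \tfrac{32}{3}x_2 ≠ 0; add g_3 = \tfrac{256}{9}x_2^{2} + \tfrac{32}{3}x_2 to the basis.

S(f_1,g_3): leading monomials are coprime, so the S-polynomial reduces to 0 (Buchberger's first criterion).
S(f_2,g_3): leading monomials are coprime, so the S-polynomial reduces to 0 (Buchberger's first criterion).
Every S-polynomial of the final basis reduces to 0, so we have a Gröbner basis.
Inter-reduce: drop elements whose leading term is divisible by another's, tail-reduce, and make monic.
Reduced Gröbner basis: {x_2^{2} + \tfrac{3}{8}x_2, x_1 + \tfrac{16}{3}x_2 + 1}.

Buchberger on the second generating set:
h_1 = -30x_1^{2} - \tfrac{33}{4}x_1 - 44x_2 + \tfrac{87}{4}, LT = x_1^{2}.
h_2 = 40x_1^{2} - 40, LT = x_1^{2}.

S(h_1,h_2): lcm = x_1^{2}. S = \tfrac{11}{40}x_1 + \tfrac{22}{15}x_2 + \tfrac{11}{40}.
  leading term x_1: no divisor's leading term divides it; move \tfrac{11}{40}x_1 to the remainder.
  leading term x_2: no divisor's leading term divides it; move \tfrac{22}{15}x_2 to the remainder.
  leading term 1: no divisor's leading term divides it; move \tfrac{11}{40} to the remainder.
  remainder \tfrac{11}{40}x_1 + \tfrac{22}{15}x_2 + \tfrac{11}{40} ≠ 0; add k_3 = \tfrac{11}{40}x_1 + \tfrac{22}{15}x_2 + \tfrac{11}{40} to the basis.

S(h_1,k_3): lcm = x_1^{2}. S = -\tfrac{16}{3}x_1x_2 - \tfrac{29}{40}x_1 + \tfrac{22}{15}x_2 - \tfrac{29}{40}.
  leading term x_1x_2: subtract (-\tfrac{640}{33}x_2)·k_3 from -\tfrac{16}{3}x_1x_2 - \tfrac{29}{40}x_1 + \tfrac{22}{15}x_2 - \tfrac{29}{40} → \tfrac{256}{9}x_2^{2} - \tfrac{29}{40}x_1 + \tfrac{34}{5}x_2 - \tfrac{29}{40}
  leading term x_2^{2}: no divisor's leading term divides it; move \tfrac{256}{9}x_2^{2} to the remainder.
  leading term x_1: subtract (-\tfrac{29}{11})·k_3 from -\tfrac{29}{40}x_1 + \tfrac{34}{5}x_2 - \tfrac{29}{40} → \tfrac{32}{3}x_2
  leading term x_2: no divisor's leading term divides it; move \tfrac{32}{3}x_2 to the remainder.
  remainder \tfrac{256}{9}x_2^{2} + \tfrac{32}{3}x_2 ≠ 0; add k_4 = \tfrac{256}{9}x_2^{2} + \tfrac{32}{3}x_2 to the basis.

S(h_2,k_3): lcm = x_1^{2}. S = -\tfrac{16}{3}x_1x_2 - x_1 - 1.
  leading term x_1x_2: subtract (-\tfrac{640}{33}x_2)·k_3 from -\tfrac{16}{3}x_1x_2 - x_1 - 1 → \tfrac{256}{9}x_2^{2} - x_1 + \tfrac{16}{3}x_2 - 1
  leading term x_2^{2}: subtract (1)·k_4 from \tfrac{256}{9}x_2^{2} - x_1 + \tfrac{16}{3}x_2 - 1 → -x_1 - \tfrac{16}{3}x_2 - 1
  leading term x_1: subtract (-\tfrac{40}{11})·k_3 from -x_1 - \tfrac{16}{3}x_2 - 1 → 0
  remainder 0.

S(h_1,k_4): leading monomials are coprime, so the S-polynomial reduces to 0 (Buchberger's first criterion).
S(h_2,k_4): leading monomials are coprime, so the S-polynomial reduces to 0 (Buchberger's first criterion).
S(k_3,k_4): leading monomials are coprime, so the S-polynomial reduces to 0 (Buchberger's first criterion).
Every S-polynomial of the final basis reduces to 0, so we have a Gröbner basis.
Inter-reduce: drop elements whose leading term is divisible by another's, tail-reduce, and make monic.
Reduced Gröbner basis: {x_2^{2} + \tfrac{3}{8}x_2, x_1 + \tfrac{16}{3}x_2 + 1}.

These coincide, so the ideals are equal.

Yes, the ideals are equal.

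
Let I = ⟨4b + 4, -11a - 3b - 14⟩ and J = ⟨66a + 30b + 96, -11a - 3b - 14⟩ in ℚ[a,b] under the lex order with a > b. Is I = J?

Two ideals are equal iff their reduced Gröbner bases coincide (the reduced basis is unique for a fixed ordering).
Buchberger on the first generating set:
f_1 = 4b + 4, LT = b.
f_2 = -11a - 3b - 14, LT = a.

The S-polynomials (S(f_1,f_2)) all reduce to 0 modulo the current basis, so we have a Gröbner basis.
Inter-reduce: drop elements whose leading term is divisible by another's, tail-reduce, and make monic.
Reduced Gröbner basis: {a + 1, b + 1}.

Buchberger on the second generating set:
h_1 = 66a + 30b + 96, LT = a.
h_2 = -11a - 3b - 14, LT = a.

S(h_1,h_2): lcm = a. S = 2/11b + 2/11.
  leading term b: no divisor's leading term divides it; move 2/11b to the remainder.
  leading term 1: no divisor's leading term divides it; move 2/11 to the remainder.
  remainder 2/11b + 2/11 ≠ 0; add k_3 = 2/11b + 2/11 to the basis.

The other S-polynomials (S(h_1,k_3), S(h_2,k_3)) all reduce to 0 modulo the current basis, so we have a Gröbner basis.
Inter-reduce: drop elements whose leading term is divisible by another's, tail-reduce, and make monic.
Reduced Gröbner basis: {a + 1, b + 1}.

These coincide, so the ideals are equal.

Yes, the ideals are equal.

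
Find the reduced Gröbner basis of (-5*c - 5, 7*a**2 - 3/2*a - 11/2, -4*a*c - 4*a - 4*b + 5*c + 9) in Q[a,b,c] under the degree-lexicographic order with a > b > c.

f_1 = -5*c - 5, LT = c.
f_2 = 7*a**2 - 3/2*a - 11/2, LT = a**2.
f_3 = -4*a*c - 4*a - 4*b + 5*c + 9, LT = a*c.

S(f_1,f_3): lcm = a*c. S = -b + 5/4*c + 9/4.
  leading term b: no divisor's leading term divides it; move -b to the remainder.
  leading term c: subtract (-1/4)·f_1 from 5/4*c + 9/4 → 1
  leading term 1: no divisor's leading term divides it; move 1 to the remainder.
  remainder -b + 1 ≠ 0; add g_4 = -b + 1 to the basis.

The other S-polynomials (S(f_1,f_2), S(f_2,f_3), S(f_1,g_4), S(f_2,g_4), S(f_3,g_4)) all reduce to 0 modulo the current basis, so we have a Gröbner basis.
Inter-reduce: drop elements whose leading term is divisible by another's, tail-reduce, and make monic.

G = {a**2 - 3/14*a - 11/14, b - 1, c + 1}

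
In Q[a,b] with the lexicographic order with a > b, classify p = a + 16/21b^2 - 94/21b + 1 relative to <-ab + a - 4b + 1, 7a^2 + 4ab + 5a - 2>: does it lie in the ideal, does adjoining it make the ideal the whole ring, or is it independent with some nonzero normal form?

a + 16/21b^2 - 94/21b + 1 lies in I (it reduces to 0).

First compute the reduced Gröbner basis of I by Buchberger's algorithm.
f_1 = -ab + a - 4b + 1, LT = ab.
f_2 = 7a^2 + 4ab + 5a - 2, LT = a^2.

S(f_1,f_2): lcm = a^2b. S = -a^2 - 4/7ab^2 + 23/7ab - a + 2/7b.
  reduce S modulo (f_1, f_2):
  remainder 3a + 16/7b^2 - 94/7b + 3 ≠ 0; add h_3 = 3a + 16/7b^2 - 94/7b + 3 to the basis.

S(f_1,h_3): lcm = ab. S = -a - 16/21b^3 + 94/21b^2 + 3b - 1.
  reduce S modulo (f_1, f_2, h_3):
  remainder -16/21b^3 + 110/21b^2 - 31/21b ≠ 0; add h_4 = -16/21b^3 + 110/21b^2 - 31/21b to the basis.

The other S-polynomials (S(f_2,h_3), S(f_1,h_4), S(f_2,h_4), S(h_3,h_4)) all reduce to 0 modulo the current basis, so we have a Gröbner basis.
Inter-reduce: drop elements whose leading term is divisible by another's, tail-reduce, and make monic.
Reduced Gröbner basis: {a + 16/21b^2 - 94/21b + 1, b^3 - 55/8b^2 + 31/16b}.
Label its elements g_1 = a + 16/21b^2 - 94/21b + 1, g_2 = b^3 - 55/8b^2 + 31/16b.

Reduce p = a + 16/21b^2 - 94/21b + 1 modulo G:
  leading term a: subtract (1)·g_1 from a + 16/21b^2 - 94/21b + 1 → 0
  normal form = 0.
Since the normal form is 0, p ∈ I.

The remainder on division by a Gröbner basis is unique — it is the normal form.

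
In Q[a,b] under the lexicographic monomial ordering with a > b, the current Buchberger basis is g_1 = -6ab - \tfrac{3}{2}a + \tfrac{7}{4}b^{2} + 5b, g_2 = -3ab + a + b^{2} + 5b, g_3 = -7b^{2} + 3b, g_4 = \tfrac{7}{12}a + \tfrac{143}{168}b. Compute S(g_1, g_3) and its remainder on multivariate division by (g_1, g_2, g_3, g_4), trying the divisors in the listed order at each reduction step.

S(g_1, g_3) = \tfrac{19}{28}ab - \tfrac{7}{24}b^{3} - \tfrac{5}{6}b^{2}; remainder on division = \tfrac{2005}{4116}b.

lcm(LM(g_1), LM(g_3)) = ab^{2}.
S = (lcm/LT(g_1))·g_1 − (lcm/LT(g_3))·g_3 = \tfrac{19}{28}ab - \tfrac{7}{24}b^{3} - \tfrac{5}{6}b^{2}.
Reduce S modulo (g_1, g_2, g_3, g_4) in that order:
  leading term ab: subtract (-\tfrac{19}{168})·g_1 from \tfrac{19}{28}ab - \tfrac{7}{24}b^{3} - \tfrac{5}{6}b^{2} → -\tfrac{19}{112}a - \tfrac{7}{24}b^{3} - \tfrac{61}{96}b^{2} + \tfrac{95}{168}b
  leading term a: subtract (-\tfrac{57}{196})·g_4 from -\tfrac{19}{112}a - \tfrac{7}{24}b^{3} - \tfrac{61}{96}b^{2} + \tfrac{95}{168}b → -\tfrac{7}{24}b^{3} - \tfrac{61}{96}b^{2} + \tfrac{26771}{32928}b
  leading term b^{3}: subtract (\tfrac{1}{24}b)·g_3 from -\tfrac{7}{24}b^{3} - \tfrac{61}{96}b^{2} + \tfrac{26771}{32928}b → -\tfrac{73}{96}b^{2} + \tfrac{26771}{32928}b
  leading term b^{2}: subtract (\tfrac{73}{672})·g_3 from -\tfrac{73}{96}b^{2} + \tfrac{26771}{32928}b → \tfrac{2005}{4116}b
  leading term b: no divisor's leading term divides it; move \tfrac{2005}{4116}b to the remainder.
The remainder \tfrac{2005}{4116}b is nonzero, so it would be added as the next basis element.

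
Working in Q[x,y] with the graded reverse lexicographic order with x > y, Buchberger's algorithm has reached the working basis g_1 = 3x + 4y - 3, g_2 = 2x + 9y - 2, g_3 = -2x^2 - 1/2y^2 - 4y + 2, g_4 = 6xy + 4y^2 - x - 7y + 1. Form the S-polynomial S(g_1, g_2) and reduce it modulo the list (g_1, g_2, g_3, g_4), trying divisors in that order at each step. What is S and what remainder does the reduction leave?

S(g_1, g_2) = -19/6y; remainder on division = -19/6y.

lcm(LM(g_1), LM(g_2)) = x.
S = (lcm/LT(g_1))·g_1 − (lcm/LT(g_2))·g_2 = -19/6y.
Reduce S modulo (g_1, g_2, g_3, g_4) in that order:
  leading term y: no divisor's leading term divides it; move -19/6y to the remainder.
The remainder -19/6y is nonzero, so it would be added as the next basis element.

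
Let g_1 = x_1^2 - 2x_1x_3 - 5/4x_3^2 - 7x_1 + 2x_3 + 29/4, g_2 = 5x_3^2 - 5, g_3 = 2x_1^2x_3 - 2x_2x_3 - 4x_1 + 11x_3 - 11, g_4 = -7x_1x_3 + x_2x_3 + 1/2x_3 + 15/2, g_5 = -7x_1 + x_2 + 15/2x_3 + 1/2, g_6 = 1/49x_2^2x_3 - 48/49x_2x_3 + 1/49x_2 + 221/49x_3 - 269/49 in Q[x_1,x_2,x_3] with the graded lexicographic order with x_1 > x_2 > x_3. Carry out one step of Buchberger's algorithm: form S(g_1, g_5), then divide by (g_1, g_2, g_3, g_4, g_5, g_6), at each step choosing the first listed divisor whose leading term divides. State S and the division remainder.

lcm(LM(g_1), LM(g_5)) = x_1^2.
S = (lcm/LT(g_1))·g_1 − (lcm/LT(g_5))·g_5 = 1/7x_1x_2 - 13/14x_1x_3 - 5/4x_3^2 - 97/14x_1 + 2x_3 + 29/4.
Reduce S modulo (g_1, g_2, g_3, g_4, g_5, g_6) in that order:
  leading term x_1x_2: subtract (-1/49x_2)·g_5 from 1/7x_1x_2 - 13/14x_1x_3 - 5/4x_3^2 - 97/14x_1 + 2x_3 + 29/4 → -13/14x_1x_3 + 1/49x_2^2 + 15/98x_2x_3 - 5/4x_3^2 - 97/14x_1 + 1/98x_2 + 2x_3 + 29/4
  leading term x_1x_3: subtract (13/98)·g_4 from -13/14x_1x_3 + 1/49x_2^2 + 15/98x_2x_3 - 5/4x_3^2 - 97/14x_1 + 1/98x_2 + 2x_3 + 29/4 → 1/49x_2^2 + 1/49x_2x_3 - 5/4x_3^2 - 97/14x_1 + 1/98x_2 + 379/196x_3 + 613/98
  leading term x_2^2: no divisor's leading term divides it; move 1/49x_2^2 to the remainder.
  leading term x_2x_3: no divisor's leading term divides it; move 1/49x_2x_3 to the remainder.
  leading term x_3^2: subtract (-1/4)·g_2 from -5/4x_3^2 - 97/14x_1 + 1/98x_2 + 379/196x_3 + 613/98 → -97/14x_1 + 1/98x_2 + 379/196x_3 + 981/196
  leading term x_1: subtract (97/98)·g_5 from -97/14x_1 + 1/98x_2 + 379/196x_3 + 981/196 → -48/49x_2 - 269/49x_3 + 221/49
  leading term x_2: no divisor's leading term divides it; move -48/49x_2 to the remainder.
  leading term x_3: no divisor's leading term divides it; move -269/49x_3 to the remainder.
  leading term 1: no divisor's leading term divides it; move 221/49 to the remainder.
The remainder 1/49x_2^2 + 1/49x_2x_3 - 48/49x_2 - 269/49x_3 + 221/49 is nonzero, so it would be added as the next basis element.

S(g_1, g_5) = 1/7x_1x_2 - 13/14x_1x_3 - 5/4x_3^2 - 97/14x_1 + 2x_3 + 29/4; remainder on division = 1/49x_2^2 + 1/49x_2x_3 - 48/49x_2 - 269/49x_3 + 221/49.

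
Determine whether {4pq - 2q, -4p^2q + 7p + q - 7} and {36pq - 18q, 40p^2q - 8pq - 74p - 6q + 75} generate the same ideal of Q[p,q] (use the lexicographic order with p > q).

No, the ideals differ.

Since reduced Gröbner bases are canonical representatives of ideals under a given ordering, it suffices to compute and compare them.
Buchberger on the first generating set:
f_1 = 4pq - 2q, LT = pq.
f_2 = -4p^2q + 7p + q - 7, LT = p^2q.

S(f_1,f_2): lcm = p^2q. S = -1/2pq + 7/4p + 1/4q - 7/4.
  reduce S modulo (f_1, f_2):
  remainder 7/4p - 7/4 ≠ 0; add g_3 = 7/4p - 7/4 to the basis.

S(f_1,g_3): lcm = pq. S = 1/2q.
  reduce S modulo (f_1, f_2, g_3):
  remainder 1/2q ≠ 0; add g_4 = 1/2q to the basis.

The other S-polynomials (S(f_2,g_3), S(f_1,g_4), S(f_2,g_4), S(g_3,g_4)) all reduce to 0 modulo the current basis, so we have a Gröbner basis.
Inter-reduce: drop elements whose leading term is divisible by another's, tail-reduce, and make monic.
Reduced Gröbner basis: {p - 1, q}.

Buchberger on the second generating set:
h_1 = 36pq - 18q, LT = pq.
h_2 = 40p^2q - 8pq - 74p - 6q + 75, LT = p^2q.

S(h_1,h_2): lcm = p^2q. S = -3/10pq + 37/20p + 3/20q - 15/8.
  reduce S modulo (h_1, h_2):
  remainder 37/20p - 15/8 ≠ 0; add k_3 = 37/20p - 15/8 to the basis.

S(h_1,k_3): lcm = pq. S = 19/37q.
  reduce S modulo (h_1, h_2, k_3):
  remainder 19/37q ≠ 0; add k_4 = 19/37q to the basis.

The other S-polynomials (S(h_2,k_3), S(h_1,k_4), S(h_2,k_4), S(k_3,k_4)) all reduce to 0 modulo the current basis, so we have a Gröbner basis.
Inter-reduce: drop elements whose leading term is divisible by another's, tail-reduce, and make monic.
Reduced Gröbner basis: {p - 75/74, q}.

These differ, so the ideals are not equal.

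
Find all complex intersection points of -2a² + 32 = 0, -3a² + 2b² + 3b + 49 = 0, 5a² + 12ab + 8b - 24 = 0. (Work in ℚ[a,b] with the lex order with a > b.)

{(4, -1)}

Compute a lex Gröbner basis by Buchberger's algorithm.
f_1 = -2a² + 32, LT = a².
f_2 = -3a² + 2b² + 3b + 49, LT = a².
f_3 = 5a² + 12ab + 8b - 24, LT = a².

S(f_1,f_2): lcm = a². S = ⅔b² + b + ⅓.
  leading term b²: no divisor's leading term divides it; move ⅔b² to the remainder.
  leading term b: no divisor's leading term divides it; move b to the remainder.
  leading term 1: no divisor's leading term divides it; move ⅓ to the remainder.
  remainder ⅔b² + b + ⅓ ≠ 0; add h_4 = ⅔b² + b + ⅓ to the basis.

S(f_1,f_3): lcm = a². S = -12/5ab - 8/5b - 56/5.
  leading term ab: no divisor's leading term divides it; move -12/5ab to the remainder.
  leading term b: no divisor's leading term divides it; move -8/5b to the remainder.
  leading term 1: no divisor's leading term divides it; move -56/5 to the remainder.
  remainder -12/5ab - 8/5b - 56/5 ≠ 0; add h_5 = -12/5ab - 8/5b - 56/5 to the basis.

S(f_1,h_5): lcm = a²b. S = -⅔ab - 14/3a - 16b.
  leading term ab: subtract (5/18)·h_5 from -⅔ab - 14/3a - 16b → -14/3a - 140/9b + 28/9
  leading term a: no divisor's leading term divides it; move -14/3a to the remainder.
  leading term b: no divisor's leading term divides it; move -140/9b to the remainder.
  leading term 1: no divisor's leading term divides it; move 28/9 to the remainder.
  remainder -14/3a - 140/9b + 28/9 ≠ 0; add h_6 = -14/3a - 140/9b + 28/9 to the basis.

S(f_3,h_5): lcm = a²b. S = 12/5ab² - ⅔ab - 14/3a + 8/5b² - 24/5b.
  leading term ab²: subtract (18/5a)·h_4 from 12/5ab² - ⅔ab - 14/3a + 8/5b² - 24/5b → -64/15ab - 88/15a + 8/5b² - 24/5b
  leading term ab: subtract (16/9)·h_5 from -64/15ab - 88/15a + 8/5b² - 24/5b → -88/15a + 8/5b² - 88/45b + 896/45
  leading term a: subtract (44/35)·h_6 from -88/15a + 8/5b² - 88/45b + 896/45 → 8/5b² + 88/5b + 16
  leading term b²: subtract (12/5)·h_4 from 8/5b² + 88/5b + 16 → 76/5b + 76/5
  leading term b: no divisor's leading term divides it; move 76/5b to the remainder.
  leading term 1: no divisor's leading term divides it; move 76/5 to the remainder.
  remainder 76/5b + 76/5 ≠ 0; add h_7 = 76/5b + 76/5 to the basis.

The other S-polynomials (S(f_2,f_3), S(f_1,h_4), S(f_2,h_4), S(f_3,h_4), S(f_2,h_5), S(h_4,h_5), S(f_1,h_6), S(f_2,h_6), S(f_3,h_6), S(h_4,h_6), S(h_5,h_6), S(f_1,h_7), S(f_2,h_7), S(f_3,h_7), S(h_4,h_7), S(h_5,h_7), S(h_6,h_7)) all reduce to 0 modulo the current basis, so we have a Gröbner basis.
Inter-reduce: drop elements whose leading term is divisible by another's, tail-reduce, and make monic.
Reduced Gröbner basis: {a - 4, b + 1}.

Since the basis is lex-ordered, b + 1 is univariate in b. Its roots are {-1}. Back-substituting each root into the other basis elements fixes the other coordinates.
  b = -1: the earlier basis element becomes a - 4 = 0, giving a = 4 — point (4, -1).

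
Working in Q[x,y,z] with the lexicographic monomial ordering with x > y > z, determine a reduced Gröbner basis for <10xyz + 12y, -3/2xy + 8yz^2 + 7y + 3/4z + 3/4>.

f_1 = 10xyz + 12y, LT = xyz.
f_2 = -3/2xy + 8yz^2 + 7y + 3/4z + 3/4, LT = xy.

S(f_1,f_2): lcm = xyz. S = 16/3yz^3 + 14/3yz + 6/5y + 1/2z^2 + 1/2z.
  leading term yz^3: no divisor's leading term divides it; move 16/3yz^3 to the remainder.
  leading term yz: no divisor's leading term divides it; move 14/3yz to the remainder.
  leading term y: no divisor's leading term divides it; move 6/5y to the remainder.
  leading term z^2: no divisor's leading term divides it; move 1/2z^2 to the remainder.
  leading term z: no divisor's leading term divides it; move 1/2z to the remainder.
  remainder 16/3yz^3 + 14/3yz + 6/5y + 1/2z^2 + 1/2z ≠ 0; add g_3 = 16/3yz^3 + 14/3yz + 6/5y + 1/2z^2 + 1/2z to the basis.

S(f_1,g_3): lcm = xyz^3. S = -7/8xyz - 9/40xy - 3/32xz^2 - 3/32xz + 6/5yz^2.
  leading term xyz: subtract (-7/80)·f_1 from -7/8xyz - 9/40xy - 3/32xz^2 - 3/32xz + 6/5yz^2 → -9/40xy - 3/32xz^2 - 3/32xz + 6/5yz^2 + 21/20y
  leading term xy: subtract (3/20)·f_2 from -9/40xy - 3/32xz^2 - 3/32xz + 6/5yz^2 + 21/20y → -3/32xz^2 - 3/32xz - 9/80z - 9/80
  leading term xz^2: no divisor's leading term divides it; move -3/32xz^2 to the remainder.
  leading term xz: no divisor's leading term divides it; move -3/32xz to the remainder.
  leading term z: no divisor's leading term divides it; move -9/80z to the remainder.
  leading term 1: no divisor's leading term divides it; move -9/80 to the remainder.
  remainder -3/32xz^2 - 3/32xz - 9/80z - 9/80 ≠ 0; add g_4 = -3/32xz^2 - 3/32xz - 9/80z - 9/80 to the basis.

The other S-polynomials (S(f_2,g_3), S(f_1,g_4), S(f_2,g_4), S(g_3,g_4)) all reduce to 0 modulo the current basis, so we have a Gröbner basis.
Inter-reduce: drop elements whose leading term is divisible by another's, tail-reduce, and make monic.

G = {xy - 16/3yz^2 - 14/3y - 1/2z - 1/2, xz^2 + xz + 6/5z + 6/5, yz^3 + 7/8yz + 9/40y + 3/32z^2 + 3/32z}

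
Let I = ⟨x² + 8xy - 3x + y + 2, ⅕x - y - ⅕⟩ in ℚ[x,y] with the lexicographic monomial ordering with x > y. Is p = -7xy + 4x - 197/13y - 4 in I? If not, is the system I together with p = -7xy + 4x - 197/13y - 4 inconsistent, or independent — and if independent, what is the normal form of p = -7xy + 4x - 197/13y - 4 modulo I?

-7xy + 4x - 197/13y - 4 lies in I (it reduces to 0).

First compute the reduced Gröbner basis of I by Buchberger's algorithm.
f_1 = x² + 8xy - 3x + y + 2, LT = x².
f_2 = ⅕x - y - ⅕, LT = x.

S(f_1,f_2): lcm = x². S = 13xy - 2x + y + 2.
  leading term xy: subtract (65y)·f_2 from 13xy - 2x + y + 2 → -2x + 65y² + 14y + 2
  leading term x: subtract (-10)·f_2 from -2x + 65y² + 14y + 2 → 65y² + 4y
  leading term y²: no divisor's leading term divides it; move 65y² to the remainder.
  leading term y: no divisor's leading term divides it; move 4y to the remainder.
  remainder 65y² + 4y ≠ 0; add h_3 = 65y² + 4y to the basis.

S(f_1,h_3): leading monomials are coprime, so the S-polynomial reduces to 0 (Buchberger's first criterion).
S(f_2,h_3): leading monomials are coprime, so the S-polynomial reduces to 0 (Buchberger's first criterion).
Every S-polynomial of the final basis reduces to 0, so we have a Gröbner basis.
Inter-reduce: drop elements whose leading term is divisible by another's, tail-reduce, and make monic.
Reduced Gröbner basis: {x - 5y - 1, y² + 4/65y}.
Label its elements g_1 = x - 5y - 1, g_2 = y² + 4/65y.

Reduce p = -7xy + 4x - 197/13y - 4 modulo G:
  leading term xy: subtract (-7y)·g_1 from -7xy + 4x - 197/13y - 4 → 4x - 35y² - 288/13y - 4
  leading term x: subtract (4)·g_1 from 4x - 35y² - 288/13y - 4 → -35y² - 28/13y
  leading term y²: subtract (-35)·g_2 from -35y² - 28/13y → 0
  normal form = 0.
Since the normal form is 0, p ∈ I.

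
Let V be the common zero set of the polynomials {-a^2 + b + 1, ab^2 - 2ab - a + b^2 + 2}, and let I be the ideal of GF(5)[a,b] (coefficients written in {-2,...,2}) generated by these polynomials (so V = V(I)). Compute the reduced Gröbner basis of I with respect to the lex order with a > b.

f_1 = -a^2 + b + 1, LT = a^2.
f_2 = ab^2 - 2ab - a + b^2 + 2, LT = ab^2.

S(f_1,f_2): lcm = a^2b^2. S = 2a^2b + a^2 - ab^2 - 2a - b^3 - b^2.
  leading term a^2b: subtract (-2b)·f_1 from 2a^2b + a^2 - ab^2 - 2a - b^3 - b^2 → a^2 - ab^2 - 2a - b^3 + b^2 + 2b
  leading term a^2: subtract (-1)·f_1 from a^2 - ab^2 - 2a - b^3 + b^2 + 2b → -ab^2 - 2a - b^3 + b^2 - 2b + 1
  leading term ab^2: subtract (-1)·f_2 from -ab^2 - 2a - b^3 + b^2 - 2b + 1 → -2ab + 2a - b^3 + 2b^2 - 2b - 2
  leading term ab: no divisor's leading term divides it; move -2ab to the remainder.
  leading term a: no divisor's leading term divides it; move 2a to the remainder.
  leading term b^3: no divisor's leading term divides it; move -b^3 to the remainder.
  leading term b^2: no divisor's leading term divides it; move 2b^2 to the remainder.
  leading term b: no divisor's leading term divides it; move -2b to the remainder.
  leading term 1: no divisor's leading term divides it; move -2 to the remainder.
  remainder -2ab + 2a - b^3 + 2b^2 - 2b - 2 ≠ 0; add g_3 = -2ab + 2a - b^3 + 2b^2 - 2b - 2 to the basis.

S(f_2,g_3): lcm = ab^2. S = -ab - a + 2b^4 + b^3 - b + 2.
  leading term ab: subtract (-2)·g_3 from -ab - a + 2b^4 + b^3 - b + 2 → -2a + 2b^4 - b^3 - b^2 - 2
  leading term a: no divisor's leading term divides it; move -2a to the remainder.
  leading term b^4: no divisor's leading term divides it; move 2b^4 to the remainder.
  leading term b^3: no divisor's leading term divides it; move -b^3 to the remainder.
  leading term b^2: no divisor's leading term divides it; move -b^2 to the remainder.
  leading term 1: no divisor's leading term divides it; move -2 to the remainder.
  remainder -2a + 2b^4 - b^3 - b^2 - 2 ≠ 0; add g_4 = -2a + 2b^4 - b^3 - b^2 - 2 to the basis.

S(f_2,g_4): lcm = ab^2. S = -2ab - a + b^6 + 2b^5 + 2b^4 + 2.
  leading term ab: subtract (1)·g_3 from -2ab - a + b^6 + 2b^5 + 2b^4 + 2 → 2a + b^6 + 2b^5 + 2b^4 + b^3 - 2b^2 + 2b - 1
  leading term a: subtract (-1)·g_4 from 2a + b^6 + 2b^5 + 2b^4 + b^3 - 2b^2 + 2b - 1 → b^6 + 2b^5 - b^4 + 2b^2 + 2b + 2
  leading term b^6: no divisor's leading term divides it; move b^6 to the remainder.
  leading term b^5: no divisor's leading term divides it; move 2b^5 to the remainder.
  leading term b^4: no divisor's leading term divides it; move -b^4 to the remainder.
  leading term b^2: no divisor's leading term divides it; move 2b^2 to the remainder.
  leading term b: no divisor's leading term divides it; move 2b to the remainder.
  leading term 1: no divisor's leading term divides it; move 2 to the remainder.
  remainder b^6 + 2b^5 - b^4 + 2b^2 + 2b + 2 ≠ 0; add g_5 = b^6 + 2b^5 - b^4 + 2b^2 + 2b + 2 to the basis.

S(g_3,g_4): lcm = ab. S = -a + b^5 + 2b^4 - b^2 + 1.
  leading term a: subtract (-2)·g_4 from -a + b^5 + 2b^4 - b^2 + 1 → b^5 + b^4 - 2b^3 + 2b^2 + 2
  leading term b^5: no divisor's leading term divides it; move b^5 to the remainder.
  leading term b^4: no divisor's leading term divides it; move b^4 to the remainder.
  leading term b^3: no divisor's leading term divides it; move -2b^3 to the remainder.
  leading term b^2: no divisor's leading term divides it; move 2b^2 to the remainder.
  leading term 1: no divisor's leading term divides it; move 2 to the remainder.
  remainder b^5 + b^4 - 2b^3 + 2b^2 + 2 ≠ 0; add g_6 = b^5 + b^4 - 2b^3 + 2b^2 + 2 to the basis.

The other S-polynomials (S(f_1,g_3), S(f_1,g_4), S(f_1,g_5), S(f_2,g_5), S(g_3,g_5), S(g_4,g_5), S(f_1,g_6), S(f_2,g_6), S(g_3,g_6), S(g_4,g_6), S(g_5,g_6)) all reduce to 0 modulo the current basis, so we have a Gröbner basis.
Inter-reduce: drop elements whose leading term is divisible by another's, tail-reduce, and make monic.

G = {a - b^4 - 2b^3 - 2b^2 + 1, b^5 + b^4 - 2b^3 + 2b^2 + 2}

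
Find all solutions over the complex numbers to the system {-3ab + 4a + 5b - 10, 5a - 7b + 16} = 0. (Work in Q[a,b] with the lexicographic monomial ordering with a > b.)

{(-2/3, 38/21), (1, 3)}

Compute a lex Gröbner basis by Buchberger's algorithm.
f_1 = -3ab + 4a + 5b - 10, LT = ab.
f_2 = 5a - 7b + 16, LT = a.

S(f_1,f_2): lcm = ab. S = -\tfrac{4}{3}a + \tfrac{7}{5}b^{2} - \tfrac{73}{15}b + \tfrac{10}{3}.
  leading term a: subtract (-\tfrac{4}{15})·f_2 from -\tfrac{4}{3}a + \tfrac{7}{5}b^{2} - \tfrac{73}{15}b + \tfrac{10}{3} → \tfrac{7}{5}b^{2} - \tfrac{101}{15}b + \tfrac{38}{5}
  leading term b^{2}: no divisor's leading term divides it; move \tfrac{7}{5}b^{2} to the remainder.
  leading term b: no divisor's leading term divides it; move -\tfrac{101}{15}b to the remainder.
  leading term 1: no divisor's leading term divides it; move \tfrac{38}{5} to the remainder.
  remainder \tfrac{7}{5}b^{2} - \tfrac{101}{15}b + \tfrac{38}{5} ≠ 0; add h_3 = \tfrac{7}{5}b^{2} - \tfrac{101}{15}b + \tfrac{38}{5} to the basis.

The other S-polynomials (S(f_1,h_3), S(f_2,h_3)) all reduce to 0 modulo the current basis, so we have a Gröbner basis.
Inter-reduce: drop elements whose leading term is divisible by another's, tail-reduce, and make monic.
Reduced Gröbner basis: {a - \tfrac{7}{5}b + \tfrac{16}{5}, b^{2} - \tfrac{101}{21}b + \tfrac{38}{7}}.

The lex basis is triangular: the last element involves only b. Solving b^{2} - \tfrac{101}{21}b + \tfrac{38}{7} = 0 gives b ∈ {38/21, 3}; substituting each value into the earlier elements determines the remaining variables.
  b = 38/21: the earlier basis element becomes a + \tfrac{2}{3} = 0, giving a = -2/3 — point (-2/3, 38/21).
  b = 3: the earlier basis element becomes a - 1 = 0, giving a = 1 — point (1, 3).
Check: every point annihilates each of the original generators.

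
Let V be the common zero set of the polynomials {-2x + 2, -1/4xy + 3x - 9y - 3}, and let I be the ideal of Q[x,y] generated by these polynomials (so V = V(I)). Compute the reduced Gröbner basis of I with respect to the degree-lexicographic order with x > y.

This is the nonlinear analogue of row-reducing a linear system.

f_1 = -2x + 2, LT = x.
f_2 = -1/4xy + 3x - 9y - 3, LT = xy.

S(f_1,f_2): lcm = xy. S = 12x - 37y - 12.
  leading term x: subtract (-6)·f_1 from 12x - 37y - 12 → -37y
  leading term y: no divisor's leading term divides it; move -37y to the remainder.
  remainder -37y ≠ 0; add g_3 = -37y to the basis.

The other S-polynomials (S(f_1,g_3), S(f_2,g_3)) all reduce to 0 modulo the current basis, so we have a Gröbner basis.
Inter-reduce: drop elements whose leading term is divisible by another's, tail-reduce, and make monic.

G = {x - 1, y}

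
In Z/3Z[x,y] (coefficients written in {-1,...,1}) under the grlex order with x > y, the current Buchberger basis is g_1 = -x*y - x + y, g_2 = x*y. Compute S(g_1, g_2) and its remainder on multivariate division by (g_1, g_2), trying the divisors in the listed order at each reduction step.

lcm(LM(g_1), LM(g_2)) = x*y.
S = (lcm/LT(g_1))·g_1 − (lcm/LT(g_2))·g_2 = x - y.
Reduce S modulo (g_1, g_2) in that order:
  leading term x: no divisor's leading term divides it; move x to the remainder.
  leading term y: no divisor's leading term divides it; move -y to the remainder.
The remainder x - y is nonzero, so it would be added as the next basis element.

S(g_1, g_2) = x - y; remainder on division = x - y.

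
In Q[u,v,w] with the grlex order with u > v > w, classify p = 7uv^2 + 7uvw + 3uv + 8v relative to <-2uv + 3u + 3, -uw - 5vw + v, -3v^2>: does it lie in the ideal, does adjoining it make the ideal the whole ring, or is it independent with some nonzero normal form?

First compute the reduced Gröbner basis of I by Buchberger's algorithm.
f_1 = -2uv + 3u + 3, LT = uv.
f_2 = -uw - 5vw + v, LT = uw.
f_3 = -3v^2, LT = v^2.

S(f_1,f_2): lcm = uvw. S = -5v^2w - 3/2uw + v^2 - 3/2w.
  reduce S modulo (f_1, f_2, f_3):
  remainder 15/2vw - 3/2v - 3/2w ≠ 0; add h_4 = 15/2vw - 3/2v - 3/2w to the basis.

S(f_1,f_3): lcm = uv^2. S = -3/2uv - 3/2v.
  reduce S modulo (f_1, f_2, f_3, h_4):
  remainder -9/4u - 3/2v - 9/4 ≠ 0; add h_5 = -9/4u - 3/2v - 9/4 to the basis.

S(f_1,h_4): lcm = uvw. S = 1/5uv - 13/10uw - 3/2w.
  reduce S modulo (f_1, f_2, f_3, h_4, h_5):
  remainder -1/5v - 1/5w ≠ 0; add h_6 = -1/5v - 1/5w to the basis.

S(h_4,h_6): lcm = vw. S = -w^2 - 1/5v - 1/5w.
  reduce S modulo (f_1, f_2, f_3, h_4, h_5, h_6):
  remainder -w^2 ≠ 0; add h_7 = -w^2 to the basis.

The other S-polynomials (S(f_2,f_3), S(f_2,h_4), S(f_3,h_4), S(f_1,h_5), S(f_2,h_5), S(f_3,h_5), S(h_4,h_5), S(f_1,h_6), S(f_2,h_6), S(f_3,h_6), S(h_5,h_6), S(f_1,h_7), S(f_2,h_7), S(f_3,h_7), S(h_4,h_7), S(h_5,h_7), S(h_6,h_7)) all reduce to 0 modulo the current basis, so we have a Gröbner basis.
Inter-reduce: drop elements whose leading term is divisible by another's, tail-reduce, and make monic.
Reduced Gröbner basis: {w^2, u - 2/3w + 1, v + w}.
Label its elements g_1 = w^2, g_2 = u - 2/3w + 1, g_3 = v + w.

Reduce p = 7uv^2 + 7uvw + 3uv + 8v modulo G:
  leading term uv^2: subtract (7v^2)·g_2 from 7uv^2 + 7uvw + 3uv + 8v → 7uvw + 14/3v^2w + 3uv - 7v^2 + 8v
  leading term uvw: subtract (7vw)·g_2 from 7uvw + 14/3v^2w + 3uv - 7v^2 + 8v → 14/3v^2w + 14/3vw^2 + 3uv - 7v^2 - 7vw + 8v
  leading term v^2w: subtract (14/3vw)·g_3 from 14/3v^2w + 14/3vw^2 + 3uv - 7v^2 - 7vw + 8v → 3uv - 7v^2 - 7vw + 8v
  leading term uv: subtract (3v)·g_2 from 3uv - 7v^2 - 7vw + 8v → -7v^2 - 5vw + 5v
  leading term v^2: subtract (-7v)·g_3 from -7v^2 - 5vw + 5v → 2vw + 5v
  leading term vw: subtract (2w)·g_3 from 2vw + 5v → -2w^2 + 5v
  leading term w^2: subtract (-2)·g_1 from -2w^2 + 5v → 5v
  leading term v: subtract (5)·g_3 from 5v → -5w
  leading term w: no divisor's leading term divides it; move -5w to the remainder.
  normal form = -5w.
The normal form is nonzero, so p ∉ I. Since p minus its normal form lies in I, I + (p) = I + (r) where r = -5w; decide whether this ideal is the whole ring.
Run Buchberger on G together with r (pairs among the g_i already reduce to 0 since G is a Gröbner basis):
g_1 = w^2, LT = w^2.
g_2 = u - 2/3w + 1, LT = u.
g_3 = v + w, LT = v.
r = -5w, LT = w.

The S-polynomials (S(g_1,g_2), S(g_1,g_3), S(g_1,r), S(g_2,g_3), S(g_2,r), S(g_3,r)) all reduce to 0 modulo the current basis, so we have a Gröbner basis.
Inter-reduce: drop elements whose leading term is divisible by another's, tail-reduce, and make monic.
Reduced Gröbner basis: {u + 1, v, w}.
The reduced Gröbner basis of I + (p) is {u + 1, v, w} ≠ {1}, a proper ideal, so the enlarged system stays consistent: p is independent of I, with normal form -5w.

Ideal membership is decidable via reduction modulo a Gröbner basis.

7uv^2 + 7uvw + 3uv + 8v is independent of I; its normal form modulo I is -5w.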